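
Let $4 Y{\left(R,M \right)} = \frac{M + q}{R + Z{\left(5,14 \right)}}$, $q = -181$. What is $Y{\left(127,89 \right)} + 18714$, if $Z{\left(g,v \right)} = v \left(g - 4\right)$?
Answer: $\frac{2638651}{141} \approx 18714.0$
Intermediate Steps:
$Z{\left(g,v \right)} = v \left(-4 + g\right)$
$Y{\left(R,M \right)} = \frac{-181 + M}{4 \left(14 + R\right)}$ ($Y{\left(R,M \right)} = \frac{\left(M - 181\right) \frac{1}{R + 14 \left(-4 + 5\right)}}{4} = \frac{\left(-181 + M\right) \frac{1}{R + 14 \cdot 1}}{4} = \frac{\left(-181 + M\right) \frac{1}{R + 14}}{4} = \frac{\left(-181 + M\right) \frac{1}{14 + R}}{4} = \frac{\frac{1}{14 + R} \left(-181 + M\right)}{4} = \frac{-181 + M}{4 \left(14 + R\right)}$)
$Y{\left(127,89 \right)} + 18714 = \frac{-181 + 89}{4 \left(14 + 127\right)} + 18714 = \frac{1}{4} \cdot \frac{1}{141} \left(-92\right) + 18714 = - \frac{23}{141} + 18714 = \frac{2638651}{141}$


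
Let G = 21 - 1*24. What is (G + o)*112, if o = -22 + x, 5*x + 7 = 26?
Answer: -11872/5 ≈ -2374.4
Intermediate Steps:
x = 19/5 (x = -7/5 + (⅕)*26 = -7/5 + 26/5 = 19/5 ≈ 3.8000)
o = -91/5 (o = -22 + 19/5 = -91/5 ≈ -18.200)
G = -3 (G = 21 - 24 = -3)
(G + o)*112 = (-3 - 91/5)*112 = -106/5*112 = -11872/5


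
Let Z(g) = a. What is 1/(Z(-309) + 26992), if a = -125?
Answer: 1/26867 ≈ 3.7220e-5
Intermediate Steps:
Z(g) = -125
1/(Z(-309) + 26992) = 1/(-125 + 26992) = 1/26867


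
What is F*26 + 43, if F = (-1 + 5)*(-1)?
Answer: -61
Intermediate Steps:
F = -4 (F = 4*(-1) = -4)
F*26 + 43 = -4*26 + 43 = -104 + 43 = -61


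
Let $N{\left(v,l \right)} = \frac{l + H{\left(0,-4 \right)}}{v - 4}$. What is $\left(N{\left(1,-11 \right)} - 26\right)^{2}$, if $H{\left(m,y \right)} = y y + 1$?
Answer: $784$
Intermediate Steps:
$H{\left(m,y \right)} = 1 + y^{2}$ ($H{\left(m,y \right)} = y^{2} + 1 = 1 + y^{2}$)
$N{\left(v,l \right)} = \frac{17 + l}{-4 + v}$ ($N{\left(v,l \right)} = \frac{l + \left(1 + \left(-4\right)^{2}\right)}{v - 4} = \frac{l + \left(1 + 16\right)}{-4 + v} = \frac{l + 17}{-4 + v} = \frac{17 + l}{-4 + v}$)
$\left(N{\left(1,-11 \right)} - 26\right)^{2} = \left(\frac{17 - 11}{-4 + 1} - 26\right)^{2} = \left(\frac{1}{-3} \cdot 6 - 26\right)^{2} = \left(\left(- \frac{1}{3}\right) 6 - 26\right)^{2} = \left(-2 - 26\right)^{2} = \left(-28\right)^{2} = 784$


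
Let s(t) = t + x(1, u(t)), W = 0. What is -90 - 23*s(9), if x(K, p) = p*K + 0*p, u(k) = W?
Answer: -297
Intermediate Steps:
u(k) = 0
x(K, p) = K*p (x(K, p) = K*p + 0 = K*p)
s(t) = t (s(t) = t + 1*0 = t + 0 = t)
-90 - 23*s(9) = -90 - 23*9 = -90 - 207 = -297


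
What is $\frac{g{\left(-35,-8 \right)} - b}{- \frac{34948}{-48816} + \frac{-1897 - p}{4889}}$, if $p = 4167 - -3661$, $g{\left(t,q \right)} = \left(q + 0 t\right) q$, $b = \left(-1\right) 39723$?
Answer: $- \frac{2373905519172}{75968707} \approx -31248.0$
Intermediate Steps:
$b = -39723$
$g{\left(t,q \right)} = q^{2}$ ($g{\left(t,q \right)} = \left(q + 0\right) q = q q = q^{2}$)
$p = 7828$ ($p = 4167 + 3661 = 7828$)
$\frac{g{\left(-35,-8 \right)} - b}{- \frac{34948}{-48816} + \frac{-1897 - p}{4889}} = \frac{\left(-8\right)^{2} - -39723}{- \frac{34948}{-48816} + \frac{-1897 - 7828}{4889}} = \frac{64 + 39723}{\left(-34948\right) \left(- \frac{1}{48816}\right) + \left(-1897 - 7828\right) \frac{1}{4889}} = \frac{39787}{\frac{8737}{12204} - \frac{9725}{4889}} = \frac{39787}{- \frac{75968707}{59665356}} = 39787 \left(- \frac{59665356}{75968707}\right) = - \frac{2373905519172}{75968707}$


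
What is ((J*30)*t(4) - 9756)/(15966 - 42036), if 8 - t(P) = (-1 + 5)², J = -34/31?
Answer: 49046/134695 ≈ 0.36413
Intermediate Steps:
J = -34/31 (J = -34*1/31 = -34/31 ≈ -1.0968)
t(P) = -8 (t(P) = 8 - (-1 + 5)² = 8 - 1*4² = 8 - 1*16 = 8 - 16 = -8)
((J*30)*t(4) - 9756)/(15966 - 42036) = (-34/31*30*(-8) - 9756)/(15966 - 42036) = (-1020/31*(-8) - 9756)/(-26070) = (8160/31 - 9756)*(-1/26070) = -294276/31*(-1/26070) = 49046/134695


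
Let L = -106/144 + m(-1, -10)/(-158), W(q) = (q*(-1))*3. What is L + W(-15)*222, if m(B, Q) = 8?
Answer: 56818645/5688 ≈ 9989.2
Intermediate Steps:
W(q) = -3*q (W(q) = -q*3 = -3*q)
L = -4475/5688 (L = -106/144 + 8/(-158) = -106*1/144 + 8*(-1/158) = -53/72 - 4/79 = -4475/5688 ≈ -0.78674)
L + W(-15)*222 = -4475/5688 - 3*(-15)*222 = -4475/5688 + 45*222 = -4475/5688 + 9990 = 56818645/5688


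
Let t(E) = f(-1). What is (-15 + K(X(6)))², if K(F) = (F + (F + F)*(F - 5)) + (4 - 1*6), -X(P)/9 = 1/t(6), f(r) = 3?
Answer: 784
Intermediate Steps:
t(E) = 3
X(P) = -3 (X(P) = -9/3 = -9*⅓ = -3)
K(F) = -2 + F + 2*F*(-5 + F) (K(F) = (F + (2*F)*(-5 + F)) + (4 - 6) = (F + 2*F*(-5 + F)) - 2 = -2 + F + 2*F*(-5 + F))
(-15 + K(X(6)))² = (-15 + (-2 - 9*(-3) + 2*(-3)²))² = (-15 + (-2 + 27 + 2*9))² = (-15 + (-2 + 27 + 18))² = (-15 + 43)² = 28² = 784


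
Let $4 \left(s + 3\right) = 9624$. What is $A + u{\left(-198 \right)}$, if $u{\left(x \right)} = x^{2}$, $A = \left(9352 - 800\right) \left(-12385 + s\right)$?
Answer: $-85326860$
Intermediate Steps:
$s = 2403$ ($s = -3 + \frac{1}{4} \cdot 9624 = -3 + 2406 = 2403$)
$A = -85366064$ ($A = \left(9352 - 800\right) \left(-12385 + 2403\right) = 8552 \left(-9982\right) = -85366064$)
$A + u{\left(-198 \right)} = -85366064 + \left(-198\right)^{2} = -85366064 + 39204 = -85326860$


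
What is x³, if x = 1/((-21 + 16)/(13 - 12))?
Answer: -1/125 ≈ -0.0080000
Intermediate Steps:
x = -⅕ (x = 1/(-5/1) = 1/(-5*1) = 1/(-5) = -⅕ ≈ -0.20000)
x³ = (-⅕)³ = -1/125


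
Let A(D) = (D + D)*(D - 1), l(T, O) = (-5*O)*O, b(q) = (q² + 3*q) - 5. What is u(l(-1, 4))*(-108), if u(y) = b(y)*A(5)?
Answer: -26589600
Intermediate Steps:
b(q) = -5 + q² + 3*q
l(T, O) = -5*O²
A(D) = 2*D*(-1 + D) (A(D) = (2*D)*(-1 + D) = 2*D*(-1 + D))
u(y) = -200 + 40*y² + 120*y (u(y) = (-5 + y² + 3*y)*(2*5*(-1 + 5)) = (-5 + y² + 3*y)*(2*5*4) = (-5 + y² + 3*y)*40 = -200 + 40*y² + 120*y)
u(l(-1, 4))*(-108) = (-200 + 40*(-5*4²)² + 120*(-5*4²))*(-108) = (-200 + 40*(-5*16)² + 120*(-5*16))*(-108) = (-200 + 40*(-80)² + 120*(-80))*(-108) = (-200 + 40*6400 - 9600)*(-108) = (-200 + 256000 - 9600)*(-108) = 246200*(-108) = -26589600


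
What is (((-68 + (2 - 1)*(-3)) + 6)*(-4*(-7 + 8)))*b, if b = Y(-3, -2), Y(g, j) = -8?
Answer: -2080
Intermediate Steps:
b = -8
(((-68 + (2 - 1)*(-3)) + 6)*(-4*(-7 + 8)))*b = (((-68 + (2 - 1)*(-3)) + 6)*(-4*(-7 + 8)))*(-8) = (((-68 + 1*(-3)) + 6)*(-4*1))*(-8) = (((-68 - 3) + 6)*(-4))*(-8) = ((-71 + 6)*(-4))*(-8) = -65*(-4)*(-8) = 260*(-8) = -2080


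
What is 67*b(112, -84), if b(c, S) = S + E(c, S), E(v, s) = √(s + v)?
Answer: -5628 + 134*√7 ≈ -5273.5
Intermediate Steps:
b(c, S) = S + √(S + c)
67*b(112, -84) = 67*(-84 + √(-84 + 112)) = 67*(-84 + √28) = 67*(-84 + 2*√7) = -5628 + 134*√7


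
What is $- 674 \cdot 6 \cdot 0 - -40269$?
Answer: $40269$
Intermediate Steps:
$- 674 \cdot 6 \cdot 0 - -40269 = \left(-674\right) 0 + 40269 = 0 + 40269 = 40269$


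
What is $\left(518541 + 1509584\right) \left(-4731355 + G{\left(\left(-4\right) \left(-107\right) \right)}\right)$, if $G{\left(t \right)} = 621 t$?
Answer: $-9056728071875$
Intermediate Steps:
$\left(518541 + 1509584\right) \left(-4731355 + G{\left(\left(-4\right) \left(-107\right) \right)}\right) = \left(518541 + 1509584\right) \left(-4731355 + 621 \left(\left(-4\right) \left(-107\right)\right)\right) = 2028125 \left(-4731355 + 621 \cdot 428\right) = 2028125 \left(-4731355 + 265788\right) = 2028125 \left(-4465567\right) = -9056728071875$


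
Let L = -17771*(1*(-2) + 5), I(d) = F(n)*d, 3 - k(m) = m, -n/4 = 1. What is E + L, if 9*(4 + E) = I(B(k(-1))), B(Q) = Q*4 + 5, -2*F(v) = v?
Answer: -159937/3 ≈ -53312.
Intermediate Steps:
n = -4 (n = -4*1 = -4)
F(v) = -v/2
k(m) = 3 - m
B(Q) = 5 + 4*Q (B(Q) = 4*Q + 5 = 5 + 4*Q)
I(d) = 2*d (I(d) = (-½*(-4))*d = 2*d)
E = ⅔ (E = -4 + (2*(5 + 4*(3 - 1*(-1))))/9 = -4 + (2*(5 + 4*(3 + 1)))/9 = -4 + (2*(5 + 4*4))/9 = -4 + (2*(5 + 16))/9 = -4 + (2*21)/9 = -4 + (⅑)*42 = -4 + 14/3 = ⅔ ≈ 0.66667)
L = -53313 (L = -17771*(-2 + 5) = -17771*3 = -53313)
E + L = ⅔ - 53313 = -159937/3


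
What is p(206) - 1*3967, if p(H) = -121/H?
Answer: -817323/206 ≈ -3967.6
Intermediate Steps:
p(206) - 1*3967 = -121/206 - 1*3967 = -121*1/206 - 3967 = -121/206 - 3967 = -817323/206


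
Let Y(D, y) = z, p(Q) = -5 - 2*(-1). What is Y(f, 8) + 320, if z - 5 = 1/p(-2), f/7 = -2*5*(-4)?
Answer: 974/3 ≈ 324.67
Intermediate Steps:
p(Q) = -3 (p(Q) = -5 + 2 = -3)
f = 280 (f = 7*(-2*5*(-4)) = 7*(-10*(-4)) = 7*40 = 280)
z = 14/3 (z = 5 + 1/(-3) = 5 - 1/3 = 14/3 ≈ 4.6667)
Y(D, y) = 14/3
Y(f, 8) + 320 = 14/3 + 320 = 974/3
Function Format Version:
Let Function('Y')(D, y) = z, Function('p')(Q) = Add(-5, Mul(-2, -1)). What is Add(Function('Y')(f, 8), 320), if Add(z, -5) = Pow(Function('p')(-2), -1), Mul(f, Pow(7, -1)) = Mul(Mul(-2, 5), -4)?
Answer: Rational(974, 3) ≈ 324.67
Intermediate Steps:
Function('p')(Q) = -3 (Function('p')(Q) = Add(-5, 2) = -3)
f = 280 (f = Mul(7, Mul(Mul(-2, 5), -4)) = Mul(7, Mul(-10, -4)) = Mul(7, 40) = 280)
z = Rational(14, 3) (z = Add(5, Pow(-3, -1)) = Add(5, Rational(-1, 3)) = Rational(14, 3) ≈ 4.6667)
Function('Y')(D, y) = Rational(14, 3)
Add(Function('Y')(f, 8), 320) = Add(Rational(14, 3), 320) = Rational(974, 3)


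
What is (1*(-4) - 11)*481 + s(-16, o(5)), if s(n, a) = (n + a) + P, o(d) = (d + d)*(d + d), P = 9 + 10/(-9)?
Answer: -64108/9 ≈ -7123.1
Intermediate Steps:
P = 71/9 (P = 9 + 10*(-1/9) = 9 - 10/9 = 71/9 ≈ 7.8889)
o(d) = 4*d**2 (o(d) = (2*d)*(2*d) = 4*d**2)
s(n, a) = 71/9 + a + n (s(n, a) = (n + a) + 71/9 = (a + n) + 71/9 = 71/9 + a + n)
(1*(-4) - 11)*481 + s(-16, o(5)) = (1*(-4) - 11)*481 + (71/9 + 4*5**2 - 16) = (-4 - 11)*481 + (71/9 + 4*25 - 16) = -15*481 + (71/9 + 100 - 16) = -7215 + 827/9 = -64108/9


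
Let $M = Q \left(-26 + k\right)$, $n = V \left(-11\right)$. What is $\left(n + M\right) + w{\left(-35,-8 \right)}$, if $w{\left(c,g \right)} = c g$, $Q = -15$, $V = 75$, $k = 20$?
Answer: $-455$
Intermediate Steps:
$n = -825$ ($n = 75 \left(-11\right) = -825$)
$M = 90$ ($M = - 15 \left(-26 + 20\right) = \left(-15\right) \left(-6\right) = 90$)
$\left(n + M\right) + w{\left(-35,-8 \right)} = \left(-825 + 90\right) - -280 = -735 + 280 = -455$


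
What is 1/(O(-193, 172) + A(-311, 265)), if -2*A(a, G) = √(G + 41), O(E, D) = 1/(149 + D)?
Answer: -642/15765271 - 309123*√34/15765271 ≈ -0.11437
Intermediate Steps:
A(a, G) = -√(41 + G)/2 (A(a, G) = -√(G + 41)/2 = -√(41 + G)/2)
1/(O(-193, 172) + A(-311, 265)) = 1/(1/(149 + 172) - √(41 + 265)/2) = 1/(1/321 - 3*√34/2)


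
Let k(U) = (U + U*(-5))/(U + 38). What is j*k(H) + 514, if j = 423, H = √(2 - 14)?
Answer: 45505/91 - 8037*I*√3/91 ≈ 500.06 - 152.97*I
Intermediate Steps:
H = 2*I*√3 (H = √(-12) = 2*I*√3 ≈ 3.4641*I)
k(U) = -4*U/(38 + U) (k(U) = (U - 5*U)/(38 + U) = (-4*U)/(38 + U) = -4*U/(38 + U))
j*k(H) + 514 = 423*(-4*2*I*√3/(38 + 2*I*√3)) + 514 = 423*(-8*I*√3/(38 + 2*I*√3)) + 514 = -3384*I*√3/(38 + 2*I*√3) + 514 = 514 - 3384*I*√3/(38 + 2*I*√3)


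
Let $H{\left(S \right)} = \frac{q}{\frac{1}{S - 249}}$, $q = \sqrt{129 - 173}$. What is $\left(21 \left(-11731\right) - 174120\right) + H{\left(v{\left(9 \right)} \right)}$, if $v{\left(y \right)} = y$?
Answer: $-420471 - 480 i \sqrt{11} \approx -4.2047 \cdot 10^{5} - 1592.0 i$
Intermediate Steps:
$q = 2 i \sqrt{11}$ ($q = \sqrt{-44} = 2 i \sqrt{11} \approx 6.6332 i$)
$H{\left(S \right)} = 2 i \sqrt{11} \left(-249 + S\right)$ ($H{\left(S \right)} = \frac{2 i \sqrt{11}}{\frac{1}{S - 249}} = \frac{2 i \sqrt{11}}{\frac{1}{-249 + S}} = 2 i \sqrt{11} \left(-249 + S\right)$)
$\left(21 \left(-11731\right) - 174120\right) + H{\left(v{\left(9 \right)} \right)} = \left(21 \left(-11731\right) - 174120\right) + 2 i \sqrt{11} \left(-249 + 9\right) = \left(-246351 - 174120\right) + 2 i \sqrt{11} \left(-240\right) = \left(-246351 - 174120\right) - 480 i \sqrt{11} = -420471 - 480 i \sqrt{11}$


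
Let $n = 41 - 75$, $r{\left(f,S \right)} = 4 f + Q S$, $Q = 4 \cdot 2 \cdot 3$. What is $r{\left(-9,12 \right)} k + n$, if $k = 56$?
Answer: $14078$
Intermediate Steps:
$Q = 24$ ($Q = 8 \cdot 3 = 24$)
$r{\left(f,S \right)} = 4 f + 24 S$
$n = -34$
$r{\left(-9,12 \right)} k + n = \left(4 \left(-9\right) + 24 \cdot 12\right) 56 - 34 = \left(-36 + 288\right) 56 - 34 = 252 \cdot 56 - 34 = 14112 - 34 = 14078$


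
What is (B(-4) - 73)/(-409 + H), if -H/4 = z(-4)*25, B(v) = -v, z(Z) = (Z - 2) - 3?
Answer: -69/491 ≈ -0.14053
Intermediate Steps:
z(Z) = -5 + Z (z(Z) = (-2 + Z) - 3 = -5 + Z)
H = 900 (H = -4*(-5 - 4)*25 = -(-36)*25 = -4*(-225) = 900)
(B(-4) - 73)/(-409 + H) = (-1*(-4) - 73)/(-409 + 900) = (4 - 73)/491 = -69*1/491 = -69/491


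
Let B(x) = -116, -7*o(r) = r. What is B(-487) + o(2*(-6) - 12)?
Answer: -788/7 ≈ -112.57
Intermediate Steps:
o(r) = -r/7
B(-487) + o(2*(-6) - 12) = -116 - (2*(-6) - 12)/7 = -116 - (-12 - 12)/7 = -116 - ⅐*(-24) = -116 + 24/7 = -788/7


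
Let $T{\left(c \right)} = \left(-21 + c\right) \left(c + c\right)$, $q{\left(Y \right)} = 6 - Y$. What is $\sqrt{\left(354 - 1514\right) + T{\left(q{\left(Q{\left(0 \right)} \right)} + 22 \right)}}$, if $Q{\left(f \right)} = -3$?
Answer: $6 i \sqrt{15} \approx 23.238 i$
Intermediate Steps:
$T{\left(c \right)} = 2 c \left(-21 + c\right)$ ($T{\left(c \right)} = \left(-21 + c\right) 2 c = 2 c \left(-21 + c\right)$)
$\sqrt{\left(354 - 1514\right) + T{\left(q{\left(Q{\left(0 \right)} \right)} + 22 \right)}} = \sqrt{\left(354 - 1514\right) + 2 \left(\left(6 - -3\right) + 22\right) \left(-21 + \left(\left(6 - -3\right) + 22\right)\right)} = \sqrt{\left(354 - 1514\right) + 2 \left(\left(6 + 3\right) + 22\right) \left(-21 + \left(\left(6 + 3\right) + 22\right)\right)} = \sqrt{-1160 + 2 \left(9 + 22\right) \left(-21 + \left(9 + 22\right)\right)} = \sqrt{-1160 + 2 \cdot 31 \left(-21 + 31\right)} = \sqrt{-1160 + 2 \cdot 31 \cdot 10} = \sqrt{-1160 + 620} = \sqrt{-540} = 6 i \sqrt{15}$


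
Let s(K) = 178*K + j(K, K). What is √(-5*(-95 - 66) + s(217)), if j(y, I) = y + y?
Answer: √39865 ≈ 199.66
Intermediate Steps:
j(y, I) = 2*y
s(K) = 180*K (s(K) = 178*K + 2*K = 180*K)
√(-5*(-95 - 66) + s(217)) = √(-5*(-95 - 66) + 180*217) = √(-5*(-161) + 39060) = √(805 + 39060) = √39865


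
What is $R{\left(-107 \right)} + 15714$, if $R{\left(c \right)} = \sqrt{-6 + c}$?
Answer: $15714 + i \sqrt{113} \approx 15714.0 + 10.63 i$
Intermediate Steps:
$R{\left(-107 \right)} + 15714 = \sqrt{-6 - 107} + 15714 = \sqrt{-113} + 15714 = i \sqrt{113} + 15714 = 15714 + i \sqrt{113}$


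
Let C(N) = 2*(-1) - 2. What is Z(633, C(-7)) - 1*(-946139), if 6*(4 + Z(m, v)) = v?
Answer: 2838403/3 ≈ 9.4613e+5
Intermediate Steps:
C(N) = -4 (C(N) = -2 - 2 = -4)
Z(m, v) = -4 + v/6
Z(633, C(-7)) - 1*(-946139) = (-4 + (⅙)*(-4)) - 1*(-946139) = (-4 - ⅔) + 946139 = -14/3 + 946139 = 2838403/3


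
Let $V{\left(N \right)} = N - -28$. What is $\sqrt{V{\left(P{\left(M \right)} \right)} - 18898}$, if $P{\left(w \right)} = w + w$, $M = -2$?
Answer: $i \sqrt{18874} \approx 137.38 i$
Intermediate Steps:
$P{\left(w \right)} = 2 w$
$V{\left(N \right)} = 28 + N$ ($V{\left(N \right)} = N + 28 = 28 + N$)
$\sqrt{V{\left(P{\left(M \right)} \right)} - 18898} = \sqrt{\left(28 + 2 \left(-2\right)\right) - 18898} = \sqrt{\left(28 - 4\right) - 18898} = \sqrt{24 - 18898} = \sqrt{-18874} = i \sqrt{18874}$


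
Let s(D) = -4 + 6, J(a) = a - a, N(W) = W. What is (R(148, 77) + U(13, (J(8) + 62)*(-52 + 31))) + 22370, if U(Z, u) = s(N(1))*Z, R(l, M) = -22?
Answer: 22374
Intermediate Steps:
J(a) = 0
s(D) = 2
U(Z, u) = 2*Z
(R(148, 77) + U(13, (J(8) + 62)*(-52 + 31))) + 22370 = (-22 + 2*13) + 22370 = (-22 + 26) + 22370 = 4 + 22370 = 22374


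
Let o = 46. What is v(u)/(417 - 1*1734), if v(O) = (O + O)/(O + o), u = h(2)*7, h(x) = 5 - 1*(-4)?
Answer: -42/47851 ≈ -0.00087772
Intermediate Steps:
h(x) = 9 (h(x) = 5 + 4 = 9)
u = 63 (u = 9*7 = 63)
v(O) = 2*O/(46 + O) (v(O) = (O + O)/(O + 46) = (2*O)/(46 + O) = 2*O/(46 + O))
v(u)/(417 - 1*1734) = (2*63/(46 + 63))/(417 - 1*1734) = (2*63/109)/(417 - 1734) = (2*63*(1/109))/(-1317) = (126/109)*(-1/1317) = -42/47851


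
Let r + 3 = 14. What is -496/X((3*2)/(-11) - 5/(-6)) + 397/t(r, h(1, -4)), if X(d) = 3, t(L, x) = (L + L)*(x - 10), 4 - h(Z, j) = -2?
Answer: -44839/264 ≈ -169.84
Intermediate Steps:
r = 11 (r = -3 + 14 = 11)
h(Z, j) = 6 (h(Z, j) = 4 - 1*(-2) = 4 + 2 = 6)
t(L, x) = 2*L*(-10 + x) (t(L, x) = (2*L)*(-10 + x) = 2*L*(-10 + x))
-496/X((3*2)/(-11) - 5/(-6)) + 397/t(r, h(1, -4)) = -496/3 + 397/((2*11*(-10 + 6))) = -496*⅓ + 397/((2*11*(-4))) = -496/3 + 397/(-88) = -496/3 + 397*(-1/88) = -496/3 - 397/88 = -44839/264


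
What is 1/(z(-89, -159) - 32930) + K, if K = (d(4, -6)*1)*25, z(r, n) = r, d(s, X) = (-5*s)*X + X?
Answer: 94104149/33019 ≈ 2850.0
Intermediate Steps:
d(s, X) = X - 5*X*s (d(s, X) = -5*X*s + X = X - 5*X*s)
K = 2850 (K = (-6*(1 - 5*4)*1)*25 = (-6*(1 - 20)*1)*25 = (-6*(-19)*1)*25 = (114*1)*25 = 114*25 = 2850)
1/(z(-89, -159) - 32930) + K = 1/(-89 - 32930) + 2850 = 1/(-33019) + 2850 = -1/33019 + 2850 = 94104149/33019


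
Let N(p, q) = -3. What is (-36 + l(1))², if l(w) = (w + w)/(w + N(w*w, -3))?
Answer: 1369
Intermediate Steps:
l(w) = 2*w/(-3 + w) (l(w) = (w + w)/(w - 3) = (2*w)/(-3 + w) = 2*w/(-3 + w))
(-36 + l(1))² = (-36 + 2*1/(-3 + 1))² = (-36 + 2*1/(-2))² = (-36 + 2*1*(-½))² = (-36 - 1)² = (-37)² = 1369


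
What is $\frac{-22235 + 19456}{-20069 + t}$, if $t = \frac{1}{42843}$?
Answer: $\frac{119060697}{859816166} \approx 0.13847$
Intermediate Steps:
$t = \frac{1}{42843} \approx 2.3341 \cdot 10^{-5}$
$\frac{-22235 + 19456}{-20069 + t} = \frac{-22235 + 19456}{-20069 + \frac{1}{42843}} = - \frac{2779}{- \frac{859816166}{42843}} = \left(-2779\right) \left(- \frac{42843}{859816166}\right) = \frac{119060697}{859816166}$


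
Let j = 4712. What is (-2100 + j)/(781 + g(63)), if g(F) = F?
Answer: 653/211 ≈ 3.0948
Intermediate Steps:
(-2100 + j)/(781 + g(63)) = (-2100 + 4712)/(781 + 63) = 2612/844 = 2612*(1/844) = 653/211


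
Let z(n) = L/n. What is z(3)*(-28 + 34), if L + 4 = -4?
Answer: -16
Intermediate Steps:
L = -8 (L = -4 - 4 = -8)
z(n) = -8/n
z(3)*(-28 + 34) = (-8/3)*(-28 + 34) = -8*1/3*6 = -8/3*6 = -16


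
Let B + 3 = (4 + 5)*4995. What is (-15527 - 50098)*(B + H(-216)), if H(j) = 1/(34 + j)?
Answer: -76699340625/26 ≈ -2.9500e+9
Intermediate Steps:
B = 44952 (B = -3 + (4 + 5)*4995 = -3 + 9*4995 = -3 + 44955 = 44952)
(-15527 - 50098)*(B + H(-216)) = (-15527 - 50098)*(44952 + 1/(34 - 216)) = -65625*(44952 + 1/(-182)) = -65625*(44952 - 1/182) = -65625*8181263/182 = -76699340625/26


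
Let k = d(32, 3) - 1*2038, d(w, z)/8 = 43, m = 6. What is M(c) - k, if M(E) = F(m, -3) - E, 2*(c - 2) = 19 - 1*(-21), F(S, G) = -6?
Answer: 1666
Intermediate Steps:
d(w, z) = 344 (d(w, z) = 8*43 = 344)
c = 22 (c = 2 + (19 - 1*(-21))/2 = 2 + (19 + 21)/2 = 2 + (1/2)*40 = 2 + 20 = 22)
M(E) = -6 - E
k = -1694 (k = 344 - 1*2038 = 344 - 2038 = -1694)
M(c) - k = (-6 - 1*22) - 1*(-1694) = (-6 - 22) + 1694 = -28 + 1694 = 1666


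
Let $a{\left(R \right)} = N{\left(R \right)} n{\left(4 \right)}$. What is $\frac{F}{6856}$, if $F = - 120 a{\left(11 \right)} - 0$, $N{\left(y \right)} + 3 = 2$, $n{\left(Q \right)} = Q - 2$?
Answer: $\frac{30}{857} \approx 0.035006$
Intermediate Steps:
$n{\left(Q \right)} = -2 + Q$ ($n{\left(Q \right)} = Q - 2 = -2 + Q$)
$N{\left(y \right)} = -1$ ($N{\left(y \right)} = -3 + 2 = -1$)
$a{\left(R \right)} = -2$ ($a{\left(R \right)} = - (-2 + 4) = \left(-1\right) 2 = -2$)
$F = 240$ ($F = \left(-120\right) \left(-2\right) - 0 = 240 + 0 = 240$)
$\frac{F}{6856} = \frac{240}{6856} = 240 \cdot \frac{1}{6856} = \frac{30}{857}$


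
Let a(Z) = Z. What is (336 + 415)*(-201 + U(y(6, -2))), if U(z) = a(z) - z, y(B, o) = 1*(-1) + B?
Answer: -150951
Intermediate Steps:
y(B, o) = -1 + B
U(z) = 0 (U(z) = z - z = 0)
(336 + 415)*(-201 + U(y(6, -2))) = (336 + 415)*(-201 + 0) = 751*(-201) = -150951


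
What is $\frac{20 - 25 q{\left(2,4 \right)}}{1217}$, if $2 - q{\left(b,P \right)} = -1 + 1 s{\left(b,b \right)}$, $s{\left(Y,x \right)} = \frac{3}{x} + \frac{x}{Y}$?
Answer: $\frac{15}{2434} \approx 0.0061627$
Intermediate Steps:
$q{\left(b,P \right)} = 2 - \frac{3}{b}$ ($q{\left(b,P \right)} = 2 - \left(-1 + 1 \left(\frac{3}{b} + \frac{b}{b}\right)\right) = 2 - \left(-1 + 1 \left(\frac{3}{b} + 1\right)\right) = 2 - \left(-1 + 1 \left(1 + \frac{3}{b}\right)\right) = 2 - \left(-1 + \left(1 + \frac{3}{b}\right)\right) = 2 - \frac{3}{b}$)
$\frac{20 - 25 q{\left(2,4 \right)}}{1217} = \frac{20 - 25 \left(2 - \frac{3}{2}\right)}{1217} = \left(20 - 25 \left(2 - \frac{3}{2}\right)\right) \frac{1}{1217} = \left(20 - \frac{25}{2}\right) \frac{1}{1217} = \frac{15}{2} \cdot \frac{1}{1217} = \frac{15}{2434}$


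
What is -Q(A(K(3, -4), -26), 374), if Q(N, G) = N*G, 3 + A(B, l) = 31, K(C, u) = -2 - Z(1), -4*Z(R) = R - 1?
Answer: -10472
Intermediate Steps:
Z(R) = 1/4 - R/4 (Z(R) = -(R - 1)/4 = -(-1 + R)/4 = 1/4 - R/4)
K(C, u) = -2 (K(C, u) = -2 - (1/4 - 1/4*1) = -2 - (1/4 - 1/4) = -2 - 1*0 = -2 + 0 = -2)
A(B, l) = 28 (A(B, l) = -3 + 31 = 28)
Q(N, G) = G*N
-Q(A(K(3, -4), -26), 374) = -374*28 = -1*10472 = -10472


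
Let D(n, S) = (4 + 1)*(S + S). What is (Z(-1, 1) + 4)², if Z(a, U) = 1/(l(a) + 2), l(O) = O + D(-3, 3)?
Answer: 15625/961 ≈ 16.259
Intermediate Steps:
D(n, S) = 10*S (D(n, S) = 5*(2*S) = 10*S)
l(O) = 30 + O (l(O) = O + 10*3 = O + 30 = 30 + O)
Z(a, U) = 1/(32 + a) (Z(a, U) = 1/((30 + a) + 2) = 1/(32 + a))
(Z(-1, 1) + 4)² = (1/(32 - 1) + 4)² = (1/31 + 4)² = (125/31)² = 15625/961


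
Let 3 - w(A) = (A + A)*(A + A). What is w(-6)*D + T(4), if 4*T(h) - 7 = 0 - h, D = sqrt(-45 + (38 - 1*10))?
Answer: 3/4 - 141*I*sqrt(17) ≈ 0.75 - 581.36*I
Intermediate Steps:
D = I*sqrt(17) (D = sqrt(-45 + (38 - 10)) = sqrt(-45 + 28) = sqrt(-17) = I*sqrt(17) ≈ 4.1231*I)
T(h) = 7/4 - h/4 (T(h) = 7/4 + (0 - h)/4 = 7/4 + (-h)/4 = 7/4 - h/4)
w(A) = 3 - 4*A**2 (w(A) = 3 - (A + A)*(A + A) = 3 - 2*A*2*A = 3 - 4*A**2)
w(-6)*D + T(4) = (3 - 4*(-6)**2)*(I*sqrt(17)) + (7/4 - 1/4*4) = (3 - 4*36)*(I*sqrt(17)) + (7/4 - 1) = (3 - 144)*(I*sqrt(17)) + 3/4 = -141*I*sqrt(17) + 3/4 = 3/4 - 141*I*sqrt(17)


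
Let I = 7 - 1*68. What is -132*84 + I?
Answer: -11149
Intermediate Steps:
I = -61 (I = 7 - 68 = -61)
-132*84 + I = -132*84 - 61 = -11088 - 61 = -11149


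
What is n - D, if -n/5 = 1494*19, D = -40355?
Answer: -101575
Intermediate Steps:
n = -141930 (n = -7470*19 = -5*28386 = -141930)
n - D = -141930 - 1*(-40355) = -141930 + 40355 = -101575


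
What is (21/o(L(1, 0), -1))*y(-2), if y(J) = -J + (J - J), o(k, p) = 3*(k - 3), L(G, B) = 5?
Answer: 7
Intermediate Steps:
o(k, p) = -9 + 3*k (o(k, p) = 3*(-3 + k) = -9 + 3*k)
y(J) = -J (y(J) = -J + 0 = -J)
(21/o(L(1, 0), -1))*y(-2) = (21/(-9 + 3*5))*(-1*(-2)) = (21/(-9 + 15))*2 = (21/6)*2 = (21*(⅙))*2 = (7/2)*2 = 7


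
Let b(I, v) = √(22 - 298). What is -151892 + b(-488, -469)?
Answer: -151892 + 2*I*√69 ≈ -1.5189e+5 + 16.613*I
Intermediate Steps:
b(I, v) = 2*I*√69 (b(I, v) = √(-276) = 2*I*√69)
-151892 + b(-488, -469) = -151892 + 2*I*√69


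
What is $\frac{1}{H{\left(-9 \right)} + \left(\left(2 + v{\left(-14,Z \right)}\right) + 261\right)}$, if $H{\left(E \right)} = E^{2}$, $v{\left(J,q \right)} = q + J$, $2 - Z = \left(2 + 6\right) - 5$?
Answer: $\frac{1}{329} \approx 0.0030395$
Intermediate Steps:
$Z = -1$ ($Z = 2 - \left(\left(2 + 6\right) - 5\right) = 2 - \left(8 - 5\right) = 2 - 3 = -1$)
$v{\left(J,q \right)} = J + q$
$\frac{1}{H{\left(-9 \right)} + \left(\left(2 + v{\left(-14,Z \right)}\right) + 261\right)} = \frac{1}{\left(-9\right)^{2} + \left(\left(2 - 15\right) + 261\right)} = \frac{1}{81 + \left(\left(2 - 15\right) + 261\right)} = \frac{1}{81 + \left(-13 + 261\right)} = \frac{1}{81 + 248} = \frac{1}{329}$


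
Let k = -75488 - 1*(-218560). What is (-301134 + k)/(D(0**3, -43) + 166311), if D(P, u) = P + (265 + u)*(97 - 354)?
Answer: -158062/109257 ≈ -1.4467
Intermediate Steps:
k = 143072 (k = -75488 + 218560 = 143072)
D(P, u) = -68105 + P - 257*u (D(P, u) = P + (265 + u)*(-257) = P + (-68105 - 257*u) = -68105 + P - 257*u)
(-301134 + k)/(D(0**3, -43) + 166311) = (-301134 + 143072)/((-68105 + 0**3 - 257*(-43)) + 166311) = -158062/((-68105 + 0 + 11051) + 166311) = -158062/(-57054 + 166311) = -158062/109257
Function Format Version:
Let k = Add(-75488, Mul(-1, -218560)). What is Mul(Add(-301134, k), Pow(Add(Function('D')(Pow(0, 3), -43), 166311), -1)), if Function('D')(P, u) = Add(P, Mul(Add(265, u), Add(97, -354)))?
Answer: Rational(-158062, 109257) ≈ -1.4467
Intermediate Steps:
k = 143072 (k = Add(-75488, 218560) = 143072)
Function('D')(P, u) = Add(-68105, P, Mul(-257, u)) (Function('D')(P, u) = Add(P, Mul(Add(265, u), -257)) = Add(P, Add(-68105, Mul(-257, u))) = Add(-68105, P, Mul(-257, u)))
Mul(Add(-301134, k), Pow(Add(Function('D')(Pow(0, 3), -43), 166311), -1)) = Mul(Add(-301134, 143072), Pow(Add(Add(-68105, Pow(0, 3), Mul(-257, -43)), 166311), -1)) = Mul(-158062, Pow(Add(Add(-68105, 0, 11051), 166311), -1)) = Mul(-158062, Pow(Add(-57054, 166311), -1)) = Mul(-158062, Pow(109257, -1)) = Mul(-158062, Rational(1, 109257)) = Rational(-158062, 109257)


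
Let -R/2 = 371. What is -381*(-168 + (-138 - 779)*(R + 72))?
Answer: -234018582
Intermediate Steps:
R = -742 (R = -2*371 = -742)
-381*(-168 + (-138 - 779)*(R + 72)) = -381*(-168 + (-138 - 779)*(-742 + 72)) = -381*(-168 - 917*(-670)) = -381*(-168 + 614390) = -381*614222 = -234018582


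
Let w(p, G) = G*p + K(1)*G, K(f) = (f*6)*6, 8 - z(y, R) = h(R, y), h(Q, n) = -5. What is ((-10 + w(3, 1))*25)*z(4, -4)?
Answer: 9425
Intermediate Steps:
z(y, R) = 13 (z(y, R) = 8 - 1*(-5) = 8 + 5 = 13)
K(f) = 36*f (K(f) = (6*f)*6 = 36*f)
w(p, G) = 36*G + G*p (w(p, G) = G*p + (36*1)*G = G*p + 36*G = 36*G + G*p)
((-10 + w(3, 1))*25)*z(4, -4) = ((-10 + 1*(36 + 3))*25)*13 = ((-10 + 1*39)*25)*13 = ((-10 + 39)*25)*13 = (29*25)*13 = 725*13 = 9425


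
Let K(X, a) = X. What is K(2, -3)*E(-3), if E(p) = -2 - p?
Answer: 2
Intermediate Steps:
K(2, -3)*E(-3) = 2*(-2 - 1*(-3)) = 2*(-2 + 3) = 2*1 = 2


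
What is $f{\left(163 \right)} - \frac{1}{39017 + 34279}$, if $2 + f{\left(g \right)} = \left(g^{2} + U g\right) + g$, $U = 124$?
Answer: $\frac{3440660831}{73296} \approx 46942.0$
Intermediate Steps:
$f{\left(g \right)} = -2 + g^{2} + 125 g$ ($f{\left(g \right)} = -2 + \left(\left(g^{2} + 124 g\right) + g\right) = -2 + \left(g^{2} + 125 g\right) = -2 + g^{2} + 125 g$)
$f{\left(163 \right)} - \frac{1}{39017 + 34279} = \left(-2 + 163^{2} + 125 \cdot 163\right) - \frac{1}{39017 + 34279} = \left(-2 + 26569 + 20375\right) - \frac{1}{73296} = 46942 - \frac{1}{73296} = \frac{3440660831}{73296}$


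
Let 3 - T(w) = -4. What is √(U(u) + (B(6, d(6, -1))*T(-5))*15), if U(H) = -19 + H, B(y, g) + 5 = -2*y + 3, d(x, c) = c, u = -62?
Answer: I*√1551 ≈ 39.383*I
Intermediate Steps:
B(y, g) = -2 - 2*y (B(y, g) = -5 + (-2*y + 3) = -5 + (3 - 2*y) = -2 - 2*y)
T(w) = 7 (T(w) = 3 - 1*(-4) = 3 + 4 = 7)
√(U(u) + (B(6, d(6, -1))*T(-5))*15) = √((-19 - 62) + ((-2 - 2*6)*7)*15) = √(-81 + ((-2 - 12)*7)*15) = √(-81 - 14*7*15) = √(-81 - 98*15) = √(-81 - 1470) = √(-1551) = I*√1551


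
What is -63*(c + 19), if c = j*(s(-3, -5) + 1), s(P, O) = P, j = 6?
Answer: -441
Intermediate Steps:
c = -12 (c = 6*(-3 + 1) = 6*(-2) = -12)
-63*(c + 19) = -63*(-12 + 19) = -63*7 = -441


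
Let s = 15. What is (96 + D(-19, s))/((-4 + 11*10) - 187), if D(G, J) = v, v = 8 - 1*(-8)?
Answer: -112/81 ≈ -1.3827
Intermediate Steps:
v = 16 (v = 8 + 8 = 16)
D(G, J) = 16
(96 + D(-19, s))/((-4 + 11*10) - 187) = (96 + 16)/((-4 + 11*10) - 187) = 112/((-4 + 110) - 187) = 112/(106 - 187) = 112/(-81) = 112*(-1/81) = -112/81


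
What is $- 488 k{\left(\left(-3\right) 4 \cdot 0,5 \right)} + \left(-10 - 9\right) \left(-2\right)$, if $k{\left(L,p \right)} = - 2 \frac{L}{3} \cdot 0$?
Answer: $38$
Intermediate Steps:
$k{\left(L,p \right)} = 0$ ($k{\left(L,p \right)} = - 2 L \frac{1}{3} \cdot 0 = - 2 \frac{L}{3} \cdot 0 = - \frac{2 L}{3} \cdot 0 = 0$)
$- 488 k{\left(\left(-3\right) 4 \cdot 0,5 \right)} + \left(-10 - 9\right) \left(-2\right) = \left(-488\right) 0 + \left(-10 - 9\right) \left(-2\right) = 0 - -38 = 0 + 38 = 38$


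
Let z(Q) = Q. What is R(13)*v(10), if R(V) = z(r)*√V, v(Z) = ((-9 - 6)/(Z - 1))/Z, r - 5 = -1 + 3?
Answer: -7*√13/6 ≈ -4.2065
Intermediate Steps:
r = 7 (r = 5 + (-1 + 3) = 5 + 2 = 7)
v(Z) = -15/(Z*(-1 + Z)) (v(Z) = (-15/(-1 + Z))/Z = -15/(Z*(-1 + Z)))
R(V) = 7*√V
R(13)*v(10) = (7*√13)*(-15/(10*(-1 + 10))) = (7*√13)*(-15*⅒/9) = (7*√13)*(-15*⅒*⅑) = (7*√13)*(-⅙) = -7*√13/6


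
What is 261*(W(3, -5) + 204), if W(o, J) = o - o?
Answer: 53244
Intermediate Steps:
W(o, J) = 0
261*(W(3, -5) + 204) = 261*(0 + 204) = 261*204 = 53244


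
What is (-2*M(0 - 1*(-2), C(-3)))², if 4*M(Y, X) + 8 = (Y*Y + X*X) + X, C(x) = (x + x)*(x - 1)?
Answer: 88804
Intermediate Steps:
C(x) = 2*x*(-1 + x) (C(x) = (2*x)*(-1 + x) = 2*x*(-1 + x))
M(Y, X) = -2 + X/4 + X²/4 + Y²/4 (M(Y, X) = -2 + ((Y*Y + X*X) + X)/4 = -2 + ((Y² + X²) + X)/4 = -2 + ((X² + Y²) + X)/4 = -2 + (X + X² + Y²)/4 = -2 + (X/4 + X²/4 + Y²/4) = -2 + X/4 + X²/4 + Y²/4)
(-2*M(0 - 1*(-2), C(-3)))² = (-2*(-2 + (2*(-3)*(-1 - 3))/4 + (2*(-3)*(-1 - 3))²/4 + (0 - 1*(-2))²/4))² = (-2*(-2 + (2*(-3)*(-4))/4 + (2*(-3)*(-4))²/4 + (0 + 2)²/4))² = (-2*(-2 + (¼)*24 + (¼)*24² + (¼)*2²))² = (-2*(-2 + 6 + (¼)*576 + (¼)*4))² = (-2*(-2 + 6 + 144 + 1))² = (-2*149)² = (-298)² = 88804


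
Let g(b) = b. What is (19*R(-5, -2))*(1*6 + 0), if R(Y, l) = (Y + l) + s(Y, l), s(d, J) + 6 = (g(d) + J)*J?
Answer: 114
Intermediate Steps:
s(d, J) = -6 + J*(J + d) (s(d, J) = -6 + (d + J)*J = -6 + (J + d)*J = -6 + J*(J + d))
R(Y, l) = -6 + Y + l + l² + Y*l (R(Y, l) = (Y + l) + (-6 + l² + l*Y) = (Y + l) + (-6 + l² + Y*l) = -6 + Y + l + l² + Y*l)
(19*R(-5, -2))*(1*6 + 0) = (19*(-6 - 5 - 2 + (-2)² - 5*(-2)))*(1*6 + 0) = (19*(-6 - 5 - 2 + 4 + 10))*(6 + 0) = (19*1)*6 = 19*6 = 114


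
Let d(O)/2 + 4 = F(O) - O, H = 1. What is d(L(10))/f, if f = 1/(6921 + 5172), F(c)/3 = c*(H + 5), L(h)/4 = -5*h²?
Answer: -822420744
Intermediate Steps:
L(h) = -20*h² (L(h) = 4*(-5*h²) = -20*h²)
F(c) = 18*c (F(c) = 3*(c*(1 + 5)) = 3*(c*6) = 3*(6*c) = 18*c)
d(O) = -8 + 34*O (d(O) = -8 + 2*(18*O - O) = -8 + 2*(17*O) = -8 + 34*O)
f = 1/12093 ≈ 8.2692e-5
d(L(10))/f = (-8 + 34*(-20*10²))/(1/12093) = (-8 + 34*(-20*100))*12093 = (-8 + 34*(-2000))*12093 = (-8 - 68000)*12093 = -68008*12093 = -822420744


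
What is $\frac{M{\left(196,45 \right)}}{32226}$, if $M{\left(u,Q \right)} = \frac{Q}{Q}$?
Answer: $\frac{1}{32226} \approx 3.1031 \cdot 10^{-5}$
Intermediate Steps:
$M{\left(u,Q \right)} = 1$
$\frac{M{\left(196,45 \right)}}{32226} = 1 \cdot \frac{1}{32226} = \frac{1}{32226}$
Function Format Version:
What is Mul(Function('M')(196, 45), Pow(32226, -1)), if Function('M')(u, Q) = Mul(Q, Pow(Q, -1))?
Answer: Rational(1, 32226) ≈ 3.1031e-5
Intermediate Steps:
Function('M')(u, Q) = 1
Mul(Function('M')(196, 45), Pow(32226, -1)) = Mul(1, Pow(32226, -1)) = Mul(1, Rational(1, 32226)) = Rational(1, 32226)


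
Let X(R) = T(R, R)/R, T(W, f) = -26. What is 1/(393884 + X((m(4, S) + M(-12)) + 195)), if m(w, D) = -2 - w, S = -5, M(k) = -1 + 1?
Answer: 189/74444050 ≈ 2.5388e-6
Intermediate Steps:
M(k) = 0
X(R) = -26/R
1/(393884 + X((m(4, S) + M(-12)) + 195)) = 1/(393884 - 26/(((-2 - 1*4) + 0) + 195)) = 1/(393884 - 26/(((-2 - 4) + 0) + 195)) = 1/(393884 - 26/((-6 + 0) + 195)) = 1/(393884 - 26/(-6 + 195)) = 1/(393884 - 26/189) = 1/(74444050/189) = 189/74444050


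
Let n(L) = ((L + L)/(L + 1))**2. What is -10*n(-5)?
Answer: -125/2 ≈ -62.500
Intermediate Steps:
n(L) = 4*L**2/(1 + L)**2 (n(L) = ((2*L)/(1 + L))**2 = (2*L/(1 + L))**2 = 4*L**2/(1 + L)**2)
-10*n(-5) = -40*(-5)**2/(1 - 5)**2 = -40*25/(-4)**2 = -40*25/16 = -10*25/4 = -125/2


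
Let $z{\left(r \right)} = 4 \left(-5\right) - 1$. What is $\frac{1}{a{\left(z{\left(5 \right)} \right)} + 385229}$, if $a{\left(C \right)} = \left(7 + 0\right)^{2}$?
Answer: $\frac{1}{385278} \approx 2.5955 \cdot 10^{-6}$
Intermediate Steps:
$z{\left(r \right)} = -21$ ($z{\left(r \right)} = -20 - 1 = -21$)
$a{\left(C \right)} = 49$ ($a{\left(C \right)} = 7^{2} = 49$)
$\frac{1}{a{\left(z{\left(5 \right)} \right)} + 385229} = \frac{1}{49 + 385229} = \frac{1}{385278}$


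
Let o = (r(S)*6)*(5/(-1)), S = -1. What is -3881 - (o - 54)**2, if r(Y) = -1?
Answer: -4457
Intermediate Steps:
o = 30 (o = (-1*6)*(5/(-1)) = -30*(-1) = -6*(-5) = 30)
-3881 - (o - 54)**2 = -3881 - (30 - 54)**2 = -3881 - 1*(-24)**2 = -3881 - 1*576 = -3881 - 576 = -4457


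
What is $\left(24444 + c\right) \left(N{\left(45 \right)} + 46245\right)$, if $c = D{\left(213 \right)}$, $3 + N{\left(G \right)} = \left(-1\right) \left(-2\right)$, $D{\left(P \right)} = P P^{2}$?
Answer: $448013768004$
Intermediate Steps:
$D{\left(P \right)} = P^{3}$
$N{\left(G \right)} = -1$ ($N{\left(G \right)} = -3 - -2 = -3 + 2 = -1$)
$c = 9663597$ ($c = 213^{3} = 9663597$)
$\left(24444 + c\right) \left(N{\left(45 \right)} + 46245\right) = \left(24444 + 9663597\right) \left(-1 + 46245\right) = 9688041 \cdot 46244 = 448013768004$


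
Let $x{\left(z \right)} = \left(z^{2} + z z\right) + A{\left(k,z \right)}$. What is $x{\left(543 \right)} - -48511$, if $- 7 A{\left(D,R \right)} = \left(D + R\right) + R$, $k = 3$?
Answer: $\frac{4466374}{7} \approx 6.3805 \cdot 10^{5}$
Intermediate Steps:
$A{\left(D,R \right)} = - \frac{2 R}{7} - \frac{D}{7}$ ($A{\left(D,R \right)} = - \frac{\left(D + R\right) + R}{7} = - \frac{D + 2 R}{7} = - \frac{2 R}{7} - \frac{D}{7}$)
$x{\left(z \right)} = - \frac{3}{7} + 2 z^{2} - \frac{2 z}{7}$ ($x{\left(z \right)} = \left(z^{2} + z z\right) - \left(\frac{3}{7} + \frac{2 z}{7}\right) = \left(z^{2} + z^{2}\right) - \left(\frac{3}{7} + \frac{2 z}{7}\right) = 2 z^{2} - \left(\frac{3}{7} + \frac{2 z}{7}\right) = - \frac{3}{7} + 2 z^{2} - \frac{2 z}{7}$)
$x{\left(543 \right)} - -48511 = \left(- \frac{3}{7} + 2 \cdot 543^{2} - \frac{1086}{7}\right) - -48511 = \left(- \frac{3}{7} + 2 \cdot 294849 - \frac{1086}{7}\right) + 48511 = \left(- \frac{3}{7} + 589698 - \frac{1086}{7}\right) + 48511 = \frac{4126797}{7} + 48511 = \frac{4466374}{7}$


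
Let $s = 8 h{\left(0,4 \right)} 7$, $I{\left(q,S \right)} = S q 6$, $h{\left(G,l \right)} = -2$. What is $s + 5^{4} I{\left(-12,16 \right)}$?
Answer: $-720112$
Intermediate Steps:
$I{\left(q,S \right)} = 6 S q$
$s = -112$ ($s = 8 \left(-2\right) 7 = \left(-16\right) 7 = -112$)
$s + 5^{4} I{\left(-12,16 \right)} = -112 + 5^{4} \cdot 6 \cdot 16 \left(-12\right) = -112 + 625 \left(-1152\right) = -112 - 720000 = -720112$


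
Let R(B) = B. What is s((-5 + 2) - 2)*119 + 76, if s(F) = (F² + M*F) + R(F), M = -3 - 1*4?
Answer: 6621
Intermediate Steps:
M = -7 (M = -3 - 4 = -7)
s(F) = F² - 6*F (s(F) = (F² - 7*F) + F = F² - 6*F)
s((-5 + 2) - 2)*119 + 76 = (((-5 + 2) - 2)*(-6 + ((-5 + 2) - 2)))*119 + 76 = ((-3 - 2)*(-6 + (-3 - 2)))*119 + 76 = -5*(-6 - 5)*119 + 76 = -5*(-11)*119 + 76 = 55*119 + 76 = 6545 + 76 = 6621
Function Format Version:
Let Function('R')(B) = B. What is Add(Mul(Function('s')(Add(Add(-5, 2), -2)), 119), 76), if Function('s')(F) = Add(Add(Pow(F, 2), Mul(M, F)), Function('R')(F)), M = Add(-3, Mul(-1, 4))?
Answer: 6621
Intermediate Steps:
M = -7 (M = Add(-3, -4) = -7)
Function('s')(F) = Add(Pow(F, 2), Mul(-6, F)) (Function('s')(F) = Add(Add(Pow(F, 2), Mul(-7, F)), F) = Add(Pow(F, 2), Mul(-6, F)))
Add(Mul(Function('s')(Add(Add(-5, 2), -2)), 119), 76) = Add(Mul(Mul(Add(Add(-5, 2), -2), Add(-6, Add(Add(-5, 2), -2))), 119), 76) = Add(Mul(Mul(Add(-3, -2), Add(-6, Add(-3, -2))), 119), 76) = Add(Mul(Mul(-5, Add(-6, -5)), 119), 76) = Add(Mul(Mul(-5, -11), 119), 76) = Add(Mul(55, 119), 76) = Add(6545, 76) = 6621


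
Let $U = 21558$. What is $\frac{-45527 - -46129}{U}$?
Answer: $\frac{301}{10779} \approx 0.027925$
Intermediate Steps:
$\frac{-45527 - -46129}{U} = \frac{-45527 - -46129}{21558} = \left(-45527 + 46129\right) \frac{1}{21558} = 602 \cdot \frac{1}{21558} = \frac{301}{10779}$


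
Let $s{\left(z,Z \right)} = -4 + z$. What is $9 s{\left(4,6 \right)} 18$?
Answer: $0$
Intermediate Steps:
$9 s{\left(4,6 \right)} 18 = 9 \left(-4 + 4\right) 18 = 9 \cdot 0 \cdot 18 = 0 \cdot 18 = 0$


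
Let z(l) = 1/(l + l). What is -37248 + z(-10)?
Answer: -744961/20 ≈ -37248.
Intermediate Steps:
z(l) = 1/(2*l)
-37248 + z(-10) = -37248 + (1/2)/(-10) = -37248 + (1/2)*(-1/10) = -37248 - 1/20 = -744961/20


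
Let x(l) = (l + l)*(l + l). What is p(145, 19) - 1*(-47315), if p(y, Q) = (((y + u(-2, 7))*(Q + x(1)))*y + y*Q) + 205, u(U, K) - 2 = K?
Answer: 563865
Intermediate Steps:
u(U, K) = 2 + K
x(l) = 4*l² (x(l) = (2*l)*(2*l) = 4*l²)
p(y, Q) = 205 + Q*y + y*(4 + Q)*(9 + y) (p(y, Q) = (((y + (2 + 7))*(Q + 4*1²))*y + y*Q) + 205 = (((y + 9)*(Q + 4*1))*y + Q*y) + 205 = (((9 + y)*(Q + 4))*y + Q*y) + 205 = (((9 + y)*(4 + Q))*y + Q*y) + 205 = (((4 + Q)*(9 + y))*y + Q*y) + 205 = (y*(4 + Q)*(9 + y) + Q*y) + 205 = (Q*y + y*(4 + Q)*(9 + y)) + 205 = 205 + Q*y + y*(4 + Q)*(9 + y))
p(145, 19) - 1*(-47315) = (205 + 4*145² + 36*145 + 19*145² + 10*19*145) - 1*(-47315) = (205 + 4*21025 + 5220 + 19*21025 + 27550) + 47315 = (205 + 84100 + 5220 + 399475 + 27550) + 47315 = 516550 + 47315 = 563865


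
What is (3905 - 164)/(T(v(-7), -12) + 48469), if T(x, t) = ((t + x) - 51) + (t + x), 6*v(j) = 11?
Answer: 11223/145193 ≈ 0.077297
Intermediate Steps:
v(j) = 11/6 (v(j) = (⅙)*11 = 11/6)
T(x, t) = -51 + 2*t + 2*x (T(x, t) = (-51 + t + x) + (t + x) = -51 + 2*t + 2*x)
(3905 - 164)/(T(v(-7), -12) + 48469) = (3905 - 164)/((-51 + 2*(-12) + 2*(11/6)) + 48469) = 3741/((-51 - 24 + 11/3) + 48469) = 3741/(-214/3 + 48469) = 3741/(145193/3) = 3741*(3/145193) = 11223/145193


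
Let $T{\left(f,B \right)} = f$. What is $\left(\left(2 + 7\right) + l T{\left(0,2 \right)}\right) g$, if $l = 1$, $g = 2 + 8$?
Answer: $90$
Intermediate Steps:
$g = 10$
$\left(\left(2 + 7\right) + l T{\left(0,2 \right)}\right) g = \left(\left(2 + 7\right) + 1 \cdot 0\right) 10 = \left(9 + 0\right) 10 = 9 \cdot 10 = 90$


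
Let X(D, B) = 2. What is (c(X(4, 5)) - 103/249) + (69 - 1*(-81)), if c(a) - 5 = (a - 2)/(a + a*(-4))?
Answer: 38492/249 ≈ 154.59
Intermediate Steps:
c(a) = 5 - (-2 + a)/(3*a) (c(a) = 5 + (a - 2)/(a + a*(-4)) = 5 + (-2 + a)/(a - 4*a) = 5 + (-2 + a)/((-3*a)) = 5 + (-2 + a)*(-1/(3*a)) = 5 - (-2 + a)/(3*a))
(c(X(4, 5)) - 103/249) + (69 - 1*(-81)) = ((⅔)*(1 + 7*2)/2 - 103/249) + (69 - 1*(-81)) = ((⅔)*(½)*(1 + 14) - 103*1/249) + (69 + 81) = ((⅔)*(½)*15 - 103/249) + 150 = (5 - 103/249) + 150 = 1142/249 + 150 = 38492/249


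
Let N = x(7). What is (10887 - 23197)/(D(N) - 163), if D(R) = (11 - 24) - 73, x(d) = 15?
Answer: 12310/249 ≈ 49.438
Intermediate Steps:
N = 15
D(R) = -86 (D(R) = -13 - 73 = -86)
(10887 - 23197)/(D(N) - 163) = (10887 - 23197)/(-86 - 163) = -12310/(-249) = -12310*(-1/249) = 12310/249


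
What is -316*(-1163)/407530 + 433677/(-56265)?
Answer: -5201951673/764322515 ≈ -6.8060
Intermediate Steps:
-316*(-1163)/407530 + 433677/(-56265) = 367508*(1/407530) + 433677*(-1/56265) = 183754/203765 - 144559/18755 = -5201951673/764322515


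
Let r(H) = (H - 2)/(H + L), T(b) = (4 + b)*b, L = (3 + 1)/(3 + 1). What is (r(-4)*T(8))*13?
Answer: 2496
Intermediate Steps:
L = 1 (L = 4/4 = 4*(1/4) = 1)
T(b) = b*(4 + b)
r(H) = (-2 + H)/(1 + H) (r(H) = (H - 2)/(H + 1) = (-2 + H)/(1 + H))
(r(-4)*T(8))*13 = (((-2 - 4)/(1 - 4))*(8*(4 + 8)))*13 = ((-6/(-3))*(8*12))*13 = (-1/3*(-6)*96)*13 = (2*96)*13 = 192*13 = 2496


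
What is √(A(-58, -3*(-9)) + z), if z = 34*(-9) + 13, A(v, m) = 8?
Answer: I*√285 ≈ 16.882*I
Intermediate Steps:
z = -293 (z = -306 + 13 = -293)
√(A(-58, -3*(-9)) + z) = √(8 - 293) = √(-285) = I*√285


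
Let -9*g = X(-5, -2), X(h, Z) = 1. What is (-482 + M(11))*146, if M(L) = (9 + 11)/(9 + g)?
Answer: -140087/2 ≈ -70044.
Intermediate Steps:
g = -1/9 (g = -1/9*1 = -1/9 ≈ -0.11111)
M(L) = 9/4 (M(L) = (9 + 11)/(9 - 1/9) = 20/(80/9) = 20*(9/80) = 9/4)
(-482 + M(11))*146 = (-482 + 9/4)*146 = -1919/4*146 = -140087/2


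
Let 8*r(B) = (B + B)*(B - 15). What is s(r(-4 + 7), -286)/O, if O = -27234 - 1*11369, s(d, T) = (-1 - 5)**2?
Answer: -36/38603 ≈ -0.00093257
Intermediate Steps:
r(B) = B*(-15 + B)/4 (r(B) = ((B + B)*(B - 15))/8 = ((2*B)*(-15 + B))/8 = (2*B*(-15 + B))/8 = B*(-15 + B)/4)
s(d, T) = 36 (s(d, T) = (-6)**2 = 36)
O = -38603 (O = -27234 - 11369 = -38603)
s(r(-4 + 7), -286)/O = 36/(-38603) = 36*(-1/38603) = -36/38603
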